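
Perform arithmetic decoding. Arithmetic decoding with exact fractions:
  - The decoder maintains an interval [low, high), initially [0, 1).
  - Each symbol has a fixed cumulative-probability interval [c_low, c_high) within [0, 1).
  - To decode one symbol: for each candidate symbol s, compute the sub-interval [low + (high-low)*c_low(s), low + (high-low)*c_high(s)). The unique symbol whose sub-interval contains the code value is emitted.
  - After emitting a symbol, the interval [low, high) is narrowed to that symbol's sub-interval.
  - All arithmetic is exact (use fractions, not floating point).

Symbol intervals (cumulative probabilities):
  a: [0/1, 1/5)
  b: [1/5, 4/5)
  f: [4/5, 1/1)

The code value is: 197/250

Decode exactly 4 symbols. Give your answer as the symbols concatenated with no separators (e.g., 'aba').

Answer: bffb

Derivation:
Step 1: interval [0/1, 1/1), width = 1/1 - 0/1 = 1/1
  'a': [0/1 + 1/1*0/1, 0/1 + 1/1*1/5) = [0/1, 1/5)
  'b': [0/1 + 1/1*1/5, 0/1 + 1/1*4/5) = [1/5, 4/5) <- contains code 197/250
  'f': [0/1 + 1/1*4/5, 0/1 + 1/1*1/1) = [4/5, 1/1)
  emit 'b', narrow to [1/5, 4/5)
Step 2: interval [1/5, 4/5), width = 4/5 - 1/5 = 3/5
  'a': [1/5 + 3/5*0/1, 1/5 + 3/5*1/5) = [1/5, 8/25)
  'b': [1/5 + 3/5*1/5, 1/5 + 3/5*4/5) = [8/25, 17/25)
  'f': [1/5 + 3/5*4/5, 1/5 + 3/5*1/1) = [17/25, 4/5) <- contains code 197/250
  emit 'f', narrow to [17/25, 4/5)
Step 3: interval [17/25, 4/5), width = 4/5 - 17/25 = 3/25
  'a': [17/25 + 3/25*0/1, 17/25 + 3/25*1/5) = [17/25, 88/125)
  'b': [17/25 + 3/25*1/5, 17/25 + 3/25*4/5) = [88/125, 97/125)
  'f': [17/25 + 3/25*4/5, 17/25 + 3/25*1/1) = [97/125, 4/5) <- contains code 197/250
  emit 'f', narrow to [97/125, 4/5)
Step 4: interval [97/125, 4/5), width = 4/5 - 97/125 = 3/125
  'a': [97/125 + 3/125*0/1, 97/125 + 3/125*1/5) = [97/125, 488/625)
  'b': [97/125 + 3/125*1/5, 97/125 + 3/125*4/5) = [488/625, 497/625) <- contains code 197/250
  'f': [97/125 + 3/125*4/5, 97/125 + 3/125*1/1) = [497/625, 4/5)
  emit 'b', narrow to [488/625, 497/625)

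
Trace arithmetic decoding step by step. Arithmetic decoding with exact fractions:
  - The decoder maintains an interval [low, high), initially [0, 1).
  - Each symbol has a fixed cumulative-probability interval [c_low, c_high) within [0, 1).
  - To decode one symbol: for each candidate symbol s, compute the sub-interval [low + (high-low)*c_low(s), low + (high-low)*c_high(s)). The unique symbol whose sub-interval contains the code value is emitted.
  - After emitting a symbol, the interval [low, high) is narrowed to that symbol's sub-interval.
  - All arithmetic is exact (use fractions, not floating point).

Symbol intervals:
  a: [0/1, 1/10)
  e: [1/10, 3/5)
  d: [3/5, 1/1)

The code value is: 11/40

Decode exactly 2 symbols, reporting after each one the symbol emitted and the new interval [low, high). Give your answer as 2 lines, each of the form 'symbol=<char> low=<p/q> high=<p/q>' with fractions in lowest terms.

Answer: symbol=e low=1/10 high=3/5
symbol=e low=3/20 high=2/5

Derivation:
Step 1: interval [0/1, 1/1), width = 1/1 - 0/1 = 1/1
  'a': [0/1 + 1/1*0/1, 0/1 + 1/1*1/10) = [0/1, 1/10)
  'e': [0/1 + 1/1*1/10, 0/1 + 1/1*3/5) = [1/10, 3/5) <- contains code 11/40
  'd': [0/1 + 1/1*3/5, 0/1 + 1/1*1/1) = [3/5, 1/1)
  emit 'e', narrow to [1/10, 3/5)
Step 2: interval [1/10, 3/5), width = 3/5 - 1/10 = 1/2
  'a': [1/10 + 1/2*0/1, 1/10 + 1/2*1/10) = [1/10, 3/20)
  'e': [1/10 + 1/2*1/10, 1/10 + 1/2*3/5) = [3/20, 2/5) <- contains code 11/40
  'd': [1/10 + 1/2*3/5, 1/10 + 1/2*1/1) = [2/5, 3/5)
  emit 'e', narrow to [3/20, 2/5)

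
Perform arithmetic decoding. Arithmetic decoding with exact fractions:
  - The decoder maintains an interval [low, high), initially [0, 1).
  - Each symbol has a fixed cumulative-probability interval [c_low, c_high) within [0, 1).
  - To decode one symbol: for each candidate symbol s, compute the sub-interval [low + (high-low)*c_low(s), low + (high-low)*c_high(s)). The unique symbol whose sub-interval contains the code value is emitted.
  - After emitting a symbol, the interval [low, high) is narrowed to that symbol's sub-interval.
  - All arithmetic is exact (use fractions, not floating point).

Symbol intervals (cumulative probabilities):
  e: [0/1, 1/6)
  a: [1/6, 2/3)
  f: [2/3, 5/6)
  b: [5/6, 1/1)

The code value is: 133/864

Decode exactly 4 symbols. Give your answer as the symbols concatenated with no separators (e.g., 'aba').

Answer: ebaf

Derivation:
Step 1: interval [0/1, 1/1), width = 1/1 - 0/1 = 1/1
  'e': [0/1 + 1/1*0/1, 0/1 + 1/1*1/6) = [0/1, 1/6) <- contains code 133/864
  'a': [0/1 + 1/1*1/6, 0/1 + 1/1*2/3) = [1/6, 2/3)
  'f': [0/1 + 1/1*2/3, 0/1 + 1/1*5/6) = [2/3, 5/6)
  'b': [0/1 + 1/1*5/6, 0/1 + 1/1*1/1) = [5/6, 1/1)
  emit 'e', narrow to [0/1, 1/6)
Step 2: interval [0/1, 1/6), width = 1/6 - 0/1 = 1/6
  'e': [0/1 + 1/6*0/1, 0/1 + 1/6*1/6) = [0/1, 1/36)
  'a': [0/1 + 1/6*1/6, 0/1 + 1/6*2/3) = [1/36, 1/9)
  'f': [0/1 + 1/6*2/3, 0/1 + 1/6*5/6) = [1/9, 5/36)
  'b': [0/1 + 1/6*5/6, 0/1 + 1/6*1/1) = [5/36, 1/6) <- contains code 133/864
  emit 'b', narrow to [5/36, 1/6)
Step 3: interval [5/36, 1/6), width = 1/6 - 5/36 = 1/36
  'e': [5/36 + 1/36*0/1, 5/36 + 1/36*1/6) = [5/36, 31/216)
  'a': [5/36 + 1/36*1/6, 5/36 + 1/36*2/3) = [31/216, 17/108) <- contains code 133/864
  'f': [5/36 + 1/36*2/3, 5/36 + 1/36*5/6) = [17/108, 35/216)
  'b': [5/36 + 1/36*5/6, 5/36 + 1/36*1/1) = [35/216, 1/6)
  emit 'a', narrow to [31/216, 17/108)
Step 4: interval [31/216, 17/108), width = 17/108 - 31/216 = 1/72
  'e': [31/216 + 1/72*0/1, 31/216 + 1/72*1/6) = [31/216, 7/48)
  'a': [31/216 + 1/72*1/6, 31/216 + 1/72*2/3) = [7/48, 11/72)
  'f': [31/216 + 1/72*2/3, 31/216 + 1/72*5/6) = [11/72, 67/432) <- contains code 133/864
  'b': [31/216 + 1/72*5/6, 31/216 + 1/72*1/1) = [67/432, 17/108)
  emit 'f', narrow to [11/72, 67/432)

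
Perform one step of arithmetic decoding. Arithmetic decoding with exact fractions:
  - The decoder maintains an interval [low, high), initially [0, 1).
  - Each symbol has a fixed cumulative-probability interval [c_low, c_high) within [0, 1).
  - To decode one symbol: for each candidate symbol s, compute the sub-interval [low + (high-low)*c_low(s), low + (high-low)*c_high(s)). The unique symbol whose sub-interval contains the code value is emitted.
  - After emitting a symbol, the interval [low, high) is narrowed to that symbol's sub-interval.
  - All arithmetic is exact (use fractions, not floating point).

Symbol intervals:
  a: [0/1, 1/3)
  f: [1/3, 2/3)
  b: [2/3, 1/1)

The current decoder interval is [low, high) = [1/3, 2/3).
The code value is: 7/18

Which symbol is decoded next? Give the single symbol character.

Interval width = high − low = 2/3 − 1/3 = 1/3
Scaled code = (code − low) / width = (7/18 − 1/3) / 1/3 = 1/6
  a: [0/1, 1/3) ← scaled code falls here ✓
  f: [1/3, 2/3) 
  b: [2/3, 1/1) 

Answer: a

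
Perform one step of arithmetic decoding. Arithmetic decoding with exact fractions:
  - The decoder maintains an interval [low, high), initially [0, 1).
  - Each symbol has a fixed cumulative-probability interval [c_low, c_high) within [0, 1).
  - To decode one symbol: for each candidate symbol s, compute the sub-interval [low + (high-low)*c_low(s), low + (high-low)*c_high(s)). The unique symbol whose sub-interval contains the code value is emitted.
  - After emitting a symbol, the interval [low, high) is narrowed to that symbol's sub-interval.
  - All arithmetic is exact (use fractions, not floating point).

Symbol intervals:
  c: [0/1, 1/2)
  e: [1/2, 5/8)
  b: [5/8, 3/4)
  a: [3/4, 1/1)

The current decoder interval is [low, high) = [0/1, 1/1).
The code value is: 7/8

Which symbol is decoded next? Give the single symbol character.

Answer: a

Derivation:
Interval width = high − low = 1/1 − 0/1 = 1/1
Scaled code = (code − low) / width = (7/8 − 0/1) / 1/1 = 7/8
  c: [0/1, 1/2) 
  e: [1/2, 5/8) 
  b: [5/8, 3/4) 
  a: [3/4, 1/1) ← scaled code falls here ✓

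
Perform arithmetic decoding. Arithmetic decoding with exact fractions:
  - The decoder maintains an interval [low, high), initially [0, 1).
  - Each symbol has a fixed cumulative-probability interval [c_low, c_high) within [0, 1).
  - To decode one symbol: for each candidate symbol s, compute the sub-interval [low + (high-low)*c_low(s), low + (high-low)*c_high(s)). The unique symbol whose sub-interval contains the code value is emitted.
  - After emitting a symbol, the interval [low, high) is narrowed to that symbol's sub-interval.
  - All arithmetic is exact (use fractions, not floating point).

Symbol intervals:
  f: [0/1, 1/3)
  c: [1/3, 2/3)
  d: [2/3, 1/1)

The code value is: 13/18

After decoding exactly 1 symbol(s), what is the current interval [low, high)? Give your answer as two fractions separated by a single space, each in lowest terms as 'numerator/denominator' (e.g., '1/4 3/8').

Answer: 2/3 1/1

Derivation:
Step 1: interval [0/1, 1/1), width = 1/1 - 0/1 = 1/1
  'f': [0/1 + 1/1*0/1, 0/1 + 1/1*1/3) = [0/1, 1/3)
  'c': [0/1 + 1/1*1/3, 0/1 + 1/1*2/3) = [1/3, 2/3)
  'd': [0/1 + 1/1*2/3, 0/1 + 1/1*1/1) = [2/3, 1/1) <- contains code 13/18
  emit 'd', narrow to [2/3, 1/1)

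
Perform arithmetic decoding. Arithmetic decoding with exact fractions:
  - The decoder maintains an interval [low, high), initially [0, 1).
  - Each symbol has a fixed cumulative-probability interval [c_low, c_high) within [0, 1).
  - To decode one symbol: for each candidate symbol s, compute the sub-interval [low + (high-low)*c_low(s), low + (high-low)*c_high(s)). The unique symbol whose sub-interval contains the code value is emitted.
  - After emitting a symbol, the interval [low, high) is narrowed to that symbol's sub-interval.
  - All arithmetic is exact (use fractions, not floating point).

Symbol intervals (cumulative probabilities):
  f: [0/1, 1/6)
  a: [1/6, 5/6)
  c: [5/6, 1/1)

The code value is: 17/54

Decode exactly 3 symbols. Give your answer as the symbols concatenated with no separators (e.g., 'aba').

Answer: aaf

Derivation:
Step 1: interval [0/1, 1/1), width = 1/1 - 0/1 = 1/1
  'f': [0/1 + 1/1*0/1, 0/1 + 1/1*1/6) = [0/1, 1/6)
  'a': [0/1 + 1/1*1/6, 0/1 + 1/1*5/6) = [1/6, 5/6) <- contains code 17/54
  'c': [0/1 + 1/1*5/6, 0/1 + 1/1*1/1) = [5/6, 1/1)
  emit 'a', narrow to [1/6, 5/6)
Step 2: interval [1/6, 5/6), width = 5/6 - 1/6 = 2/3
  'f': [1/6 + 2/3*0/1, 1/6 + 2/3*1/6) = [1/6, 5/18)
  'a': [1/6 + 2/3*1/6, 1/6 + 2/3*5/6) = [5/18, 13/18) <- contains code 17/54
  'c': [1/6 + 2/3*5/6, 1/6 + 2/3*1/1) = [13/18, 5/6)
  emit 'a', narrow to [5/18, 13/18)
Step 3: interval [5/18, 13/18), width = 13/18 - 5/18 = 4/9
  'f': [5/18 + 4/9*0/1, 5/18 + 4/9*1/6) = [5/18, 19/54) <- contains code 17/54
  'a': [5/18 + 4/9*1/6, 5/18 + 4/9*5/6) = [19/54, 35/54)
  'c': [5/18 + 4/9*5/6, 5/18 + 4/9*1/1) = [35/54, 13/18)
  emit 'f', narrow to [5/18, 19/54)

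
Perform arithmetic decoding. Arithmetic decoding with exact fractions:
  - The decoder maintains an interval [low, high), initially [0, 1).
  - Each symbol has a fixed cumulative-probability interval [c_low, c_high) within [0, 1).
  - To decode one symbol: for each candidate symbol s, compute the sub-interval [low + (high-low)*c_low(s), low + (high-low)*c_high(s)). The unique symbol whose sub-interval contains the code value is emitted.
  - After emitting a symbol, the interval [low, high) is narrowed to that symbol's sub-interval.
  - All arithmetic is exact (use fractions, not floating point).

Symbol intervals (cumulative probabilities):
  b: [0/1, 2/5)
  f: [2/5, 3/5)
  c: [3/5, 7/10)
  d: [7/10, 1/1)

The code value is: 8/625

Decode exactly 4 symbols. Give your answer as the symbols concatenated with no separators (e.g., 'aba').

Step 1: interval [0/1, 1/1), width = 1/1 - 0/1 = 1/1
  'b': [0/1 + 1/1*0/1, 0/1 + 1/1*2/5) = [0/1, 2/5) <- contains code 8/625
  'f': [0/1 + 1/1*2/5, 0/1 + 1/1*3/5) = [2/5, 3/5)
  'c': [0/1 + 1/1*3/5, 0/1 + 1/1*7/10) = [3/5, 7/10)
  'd': [0/1 + 1/1*7/10, 0/1 + 1/1*1/1) = [7/10, 1/1)
  emit 'b', narrow to [0/1, 2/5)
Step 2: interval [0/1, 2/5), width = 2/5 - 0/1 = 2/5
  'b': [0/1 + 2/5*0/1, 0/1 + 2/5*2/5) = [0/1, 4/25) <- contains code 8/625
  'f': [0/1 + 2/5*2/5, 0/1 + 2/5*3/5) = [4/25, 6/25)
  'c': [0/1 + 2/5*3/5, 0/1 + 2/5*7/10) = [6/25, 7/25)
  'd': [0/1 + 2/5*7/10, 0/1 + 2/5*1/1) = [7/25, 2/5)
  emit 'b', narrow to [0/1, 4/25)
Step 3: interval [0/1, 4/25), width = 4/25 - 0/1 = 4/25
  'b': [0/1 + 4/25*0/1, 0/1 + 4/25*2/5) = [0/1, 8/125) <- contains code 8/625
  'f': [0/1 + 4/25*2/5, 0/1 + 4/25*3/5) = [8/125, 12/125)
  'c': [0/1 + 4/25*3/5, 0/1 + 4/25*7/10) = [12/125, 14/125)
  'd': [0/1 + 4/25*7/10, 0/1 + 4/25*1/1) = [14/125, 4/25)
  emit 'b', narrow to [0/1, 8/125)
Step 4: interval [0/1, 8/125), width = 8/125 - 0/1 = 8/125
  'b': [0/1 + 8/125*0/1, 0/1 + 8/125*2/5) = [0/1, 16/625) <- contains code 8/625
  'f': [0/1 + 8/125*2/5, 0/1 + 8/125*3/5) = [16/625, 24/625)
  'c': [0/1 + 8/125*3/5, 0/1 + 8/125*7/10) = [24/625, 28/625)
  'd': [0/1 + 8/125*7/10, 0/1 + 8/125*1/1) = [28/625, 8/125)
  emit 'b', narrow to [0/1, 16/625)

Answer: bbbb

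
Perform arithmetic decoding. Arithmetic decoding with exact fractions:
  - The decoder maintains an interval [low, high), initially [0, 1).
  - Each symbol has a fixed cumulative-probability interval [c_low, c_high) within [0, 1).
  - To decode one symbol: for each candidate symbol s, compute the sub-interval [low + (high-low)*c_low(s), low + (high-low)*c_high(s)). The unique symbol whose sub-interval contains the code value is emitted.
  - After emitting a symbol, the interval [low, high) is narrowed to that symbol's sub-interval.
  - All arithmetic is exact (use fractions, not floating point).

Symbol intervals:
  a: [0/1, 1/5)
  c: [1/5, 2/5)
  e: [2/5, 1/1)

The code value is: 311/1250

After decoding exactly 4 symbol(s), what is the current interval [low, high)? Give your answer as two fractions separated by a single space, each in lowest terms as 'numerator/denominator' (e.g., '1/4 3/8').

Answer: 31/125 156/625

Derivation:
Step 1: interval [0/1, 1/1), width = 1/1 - 0/1 = 1/1
  'a': [0/1 + 1/1*0/1, 0/1 + 1/1*1/5) = [0/1, 1/5)
  'c': [0/1 + 1/1*1/5, 0/1 + 1/1*2/5) = [1/5, 2/5) <- contains code 311/1250
  'e': [0/1 + 1/1*2/5, 0/1 + 1/1*1/1) = [2/5, 1/1)
  emit 'c', narrow to [1/5, 2/5)
Step 2: interval [1/5, 2/5), width = 2/5 - 1/5 = 1/5
  'a': [1/5 + 1/5*0/1, 1/5 + 1/5*1/5) = [1/5, 6/25)
  'c': [1/5 + 1/5*1/5, 1/5 + 1/5*2/5) = [6/25, 7/25) <- contains code 311/1250
  'e': [1/5 + 1/5*2/5, 1/5 + 1/5*1/1) = [7/25, 2/5)
  emit 'c', narrow to [6/25, 7/25)
Step 3: interval [6/25, 7/25), width = 7/25 - 6/25 = 1/25
  'a': [6/25 + 1/25*0/1, 6/25 + 1/25*1/5) = [6/25, 31/125)
  'c': [6/25 + 1/25*1/5, 6/25 + 1/25*2/5) = [31/125, 32/125) <- contains code 311/1250
  'e': [6/25 + 1/25*2/5, 6/25 + 1/25*1/1) = [32/125, 7/25)
  emit 'c', narrow to [31/125, 32/125)
Step 4: interval [31/125, 32/125), width = 32/125 - 31/125 = 1/125
  'a': [31/125 + 1/125*0/1, 31/125 + 1/125*1/5) = [31/125, 156/625) <- contains code 311/1250
  'c': [31/125 + 1/125*1/5, 31/125 + 1/125*2/5) = [156/625, 157/625)
  'e': [31/125 + 1/125*2/5, 31/125 + 1/125*1/1) = [157/625, 32/125)
  emit 'a', narrow to [31/125, 156/625)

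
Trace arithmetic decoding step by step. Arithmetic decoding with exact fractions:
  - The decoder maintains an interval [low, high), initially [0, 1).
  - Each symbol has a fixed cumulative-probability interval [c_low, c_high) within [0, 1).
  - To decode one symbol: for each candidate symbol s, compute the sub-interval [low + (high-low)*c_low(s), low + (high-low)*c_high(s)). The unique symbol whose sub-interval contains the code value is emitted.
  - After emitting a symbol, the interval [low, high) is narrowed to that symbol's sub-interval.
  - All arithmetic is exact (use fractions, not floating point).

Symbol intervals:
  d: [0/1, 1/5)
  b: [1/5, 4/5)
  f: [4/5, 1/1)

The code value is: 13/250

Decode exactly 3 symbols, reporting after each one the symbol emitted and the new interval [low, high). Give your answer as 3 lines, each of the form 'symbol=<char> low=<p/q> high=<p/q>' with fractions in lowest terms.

Answer: symbol=d low=0/1 high=1/5
symbol=b low=1/25 high=4/25
symbol=d low=1/25 high=8/125

Derivation:
Step 1: interval [0/1, 1/1), width = 1/1 - 0/1 = 1/1
  'd': [0/1 + 1/1*0/1, 0/1 + 1/1*1/5) = [0/1, 1/5) <- contains code 13/250
  'b': [0/1 + 1/1*1/5, 0/1 + 1/1*4/5) = [1/5, 4/5)
  'f': [0/1 + 1/1*4/5, 0/1 + 1/1*1/1) = [4/5, 1/1)
  emit 'd', narrow to [0/1, 1/5)
Step 2: interval [0/1, 1/5), width = 1/5 - 0/1 = 1/5
  'd': [0/1 + 1/5*0/1, 0/1 + 1/5*1/5) = [0/1, 1/25)
  'b': [0/1 + 1/5*1/5, 0/1 + 1/5*4/5) = [1/25, 4/25) <- contains code 13/250
  'f': [0/1 + 1/5*4/5, 0/1 + 1/5*1/1) = [4/25, 1/5)
  emit 'b', narrow to [1/25, 4/25)
Step 3: interval [1/25, 4/25), width = 4/25 - 1/25 = 3/25
  'd': [1/25 + 3/25*0/1, 1/25 + 3/25*1/5) = [1/25, 8/125) <- contains code 13/250
  'b': [1/25 + 3/25*1/5, 1/25 + 3/25*4/5) = [8/125, 17/125)
  'f': [1/25 + 3/25*4/5, 1/25 + 3/25*1/1) = [17/125, 4/25)
  emit 'd', narrow to [1/25, 8/125)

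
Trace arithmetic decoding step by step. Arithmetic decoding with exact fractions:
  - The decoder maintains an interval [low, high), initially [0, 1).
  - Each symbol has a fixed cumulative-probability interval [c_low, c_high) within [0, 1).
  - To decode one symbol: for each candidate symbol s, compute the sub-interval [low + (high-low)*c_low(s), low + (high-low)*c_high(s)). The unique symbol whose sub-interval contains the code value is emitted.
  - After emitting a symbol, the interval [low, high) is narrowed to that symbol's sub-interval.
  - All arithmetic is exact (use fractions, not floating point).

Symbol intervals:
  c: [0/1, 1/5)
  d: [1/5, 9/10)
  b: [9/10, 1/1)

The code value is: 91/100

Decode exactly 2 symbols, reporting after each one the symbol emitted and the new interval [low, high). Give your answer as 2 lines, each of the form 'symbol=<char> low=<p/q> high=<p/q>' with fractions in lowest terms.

Step 1: interval [0/1, 1/1), width = 1/1 - 0/1 = 1/1
  'c': [0/1 + 1/1*0/1, 0/1 + 1/1*1/5) = [0/1, 1/5)
  'd': [0/1 + 1/1*1/5, 0/1 + 1/1*9/10) = [1/5, 9/10)
  'b': [0/1 + 1/1*9/10, 0/1 + 1/1*1/1) = [9/10, 1/1) <- contains code 91/100
  emit 'b', narrow to [9/10, 1/1)
Step 2: interval [9/10, 1/1), width = 1/1 - 9/10 = 1/10
  'c': [9/10 + 1/10*0/1, 9/10 + 1/10*1/5) = [9/10, 23/25) <- contains code 91/100
  'd': [9/10 + 1/10*1/5, 9/10 + 1/10*9/10) = [23/25, 99/100)
  'b': [9/10 + 1/10*9/10, 9/10 + 1/10*1/1) = [99/100, 1/1)
  emit 'c', narrow to [9/10, 23/25)

Answer: symbol=b low=9/10 high=1/1
symbol=c low=9/10 high=23/25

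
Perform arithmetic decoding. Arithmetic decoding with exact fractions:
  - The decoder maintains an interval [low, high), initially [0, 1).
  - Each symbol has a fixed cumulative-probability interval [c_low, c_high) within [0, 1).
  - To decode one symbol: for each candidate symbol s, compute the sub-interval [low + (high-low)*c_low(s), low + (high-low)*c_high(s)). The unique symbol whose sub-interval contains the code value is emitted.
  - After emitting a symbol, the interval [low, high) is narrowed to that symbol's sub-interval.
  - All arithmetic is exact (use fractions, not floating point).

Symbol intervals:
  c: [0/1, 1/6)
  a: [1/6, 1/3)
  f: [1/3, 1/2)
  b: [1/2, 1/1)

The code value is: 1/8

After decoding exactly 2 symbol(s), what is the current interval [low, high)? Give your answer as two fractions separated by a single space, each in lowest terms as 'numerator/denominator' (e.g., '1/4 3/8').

Answer: 1/12 1/6

Derivation:
Step 1: interval [0/1, 1/1), width = 1/1 - 0/1 = 1/1
  'c': [0/1 + 1/1*0/1, 0/1 + 1/1*1/6) = [0/1, 1/6) <- contains code 1/8
  'a': [0/1 + 1/1*1/6, 0/1 + 1/1*1/3) = [1/6, 1/3)
  'f': [0/1 + 1/1*1/3, 0/1 + 1/1*1/2) = [1/3, 1/2)
  'b': [0/1 + 1/1*1/2, 0/1 + 1/1*1/1) = [1/2, 1/1)
  emit 'c', narrow to [0/1, 1/6)
Step 2: interval [0/1, 1/6), width = 1/6 - 0/1 = 1/6
  'c': [0/1 + 1/6*0/1, 0/1 + 1/6*1/6) = [0/1, 1/36)
  'a': [0/1 + 1/6*1/6, 0/1 + 1/6*1/3) = [1/36, 1/18)
  'f': [0/1 + 1/6*1/3, 0/1 + 1/6*1/2) = [1/18, 1/12)
  'b': [0/1 + 1/6*1/2, 0/1 + 1/6*1/1) = [1/12, 1/6) <- contains code 1/8
  emit 'b', narrow to [1/12, 1/6)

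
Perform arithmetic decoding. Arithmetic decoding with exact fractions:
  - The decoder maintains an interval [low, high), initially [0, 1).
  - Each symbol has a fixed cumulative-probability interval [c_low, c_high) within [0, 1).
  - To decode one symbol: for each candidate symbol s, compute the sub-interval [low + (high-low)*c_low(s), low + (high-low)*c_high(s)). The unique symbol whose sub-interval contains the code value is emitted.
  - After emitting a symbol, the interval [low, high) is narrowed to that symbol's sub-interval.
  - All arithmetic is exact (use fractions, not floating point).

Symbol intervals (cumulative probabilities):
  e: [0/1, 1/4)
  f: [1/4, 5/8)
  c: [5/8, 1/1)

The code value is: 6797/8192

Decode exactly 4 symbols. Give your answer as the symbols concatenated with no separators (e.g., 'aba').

Step 1: interval [0/1, 1/1), width = 1/1 - 0/1 = 1/1
  'e': [0/1 + 1/1*0/1, 0/1 + 1/1*1/4) = [0/1, 1/4)
  'f': [0/1 + 1/1*1/4, 0/1 + 1/1*5/8) = [1/4, 5/8)
  'c': [0/1 + 1/1*5/8, 0/1 + 1/1*1/1) = [5/8, 1/1) <- contains code 6797/8192
  emit 'c', narrow to [5/8, 1/1)
Step 2: interval [5/8, 1/1), width = 1/1 - 5/8 = 3/8
  'e': [5/8 + 3/8*0/1, 5/8 + 3/8*1/4) = [5/8, 23/32)
  'f': [5/8 + 3/8*1/4, 5/8 + 3/8*5/8) = [23/32, 55/64) <- contains code 6797/8192
  'c': [5/8 + 3/8*5/8, 5/8 + 3/8*1/1) = [55/64, 1/1)
  emit 'f', narrow to [23/32, 55/64)
Step 3: interval [23/32, 55/64), width = 55/64 - 23/32 = 9/64
  'e': [23/32 + 9/64*0/1, 23/32 + 9/64*1/4) = [23/32, 193/256)
  'f': [23/32 + 9/64*1/4, 23/32 + 9/64*5/8) = [193/256, 413/512)
  'c': [23/32 + 9/64*5/8, 23/32 + 9/64*1/1) = [413/512, 55/64) <- contains code 6797/8192
  emit 'c', narrow to [413/512, 55/64)
Step 4: interval [413/512, 55/64), width = 55/64 - 413/512 = 27/512
  'e': [413/512 + 27/512*0/1, 413/512 + 27/512*1/4) = [413/512, 1679/2048)
  'f': [413/512 + 27/512*1/4, 413/512 + 27/512*5/8) = [1679/2048, 3439/4096) <- contains code 6797/8192
  'c': [413/512 + 27/512*5/8, 413/512 + 27/512*1/1) = [3439/4096, 55/64)
  emit 'f', narrow to [1679/2048, 3439/4096)

Answer: cfcf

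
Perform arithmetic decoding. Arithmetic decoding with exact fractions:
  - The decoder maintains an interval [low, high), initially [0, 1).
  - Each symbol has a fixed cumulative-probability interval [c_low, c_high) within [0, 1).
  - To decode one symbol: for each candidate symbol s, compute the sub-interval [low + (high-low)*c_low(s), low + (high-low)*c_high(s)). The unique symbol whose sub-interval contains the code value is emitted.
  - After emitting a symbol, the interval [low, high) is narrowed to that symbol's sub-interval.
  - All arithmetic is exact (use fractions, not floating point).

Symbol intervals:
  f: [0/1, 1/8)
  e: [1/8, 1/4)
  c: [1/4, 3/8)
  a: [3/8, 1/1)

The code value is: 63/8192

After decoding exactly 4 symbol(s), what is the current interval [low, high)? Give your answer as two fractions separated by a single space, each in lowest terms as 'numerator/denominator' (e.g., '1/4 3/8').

Step 1: interval [0/1, 1/1), width = 1/1 - 0/1 = 1/1
  'f': [0/1 + 1/1*0/1, 0/1 + 1/1*1/8) = [0/1, 1/8) <- contains code 63/8192
  'e': [0/1 + 1/1*1/8, 0/1 + 1/1*1/4) = [1/8, 1/4)
  'c': [0/1 + 1/1*1/4, 0/1 + 1/1*3/8) = [1/4, 3/8)
  'a': [0/1 + 1/1*3/8, 0/1 + 1/1*1/1) = [3/8, 1/1)
  emit 'f', narrow to [0/1, 1/8)
Step 2: interval [0/1, 1/8), width = 1/8 - 0/1 = 1/8
  'f': [0/1 + 1/8*0/1, 0/1 + 1/8*1/8) = [0/1, 1/64) <- contains code 63/8192
  'e': [0/1 + 1/8*1/8, 0/1 + 1/8*1/4) = [1/64, 1/32)
  'c': [0/1 + 1/8*1/4, 0/1 + 1/8*3/8) = [1/32, 3/64)
  'a': [0/1 + 1/8*3/8, 0/1 + 1/8*1/1) = [3/64, 1/8)
  emit 'f', narrow to [0/1, 1/64)
Step 3: interval [0/1, 1/64), width = 1/64 - 0/1 = 1/64
  'f': [0/1 + 1/64*0/1, 0/1 + 1/64*1/8) = [0/1, 1/512)
  'e': [0/1 + 1/64*1/8, 0/1 + 1/64*1/4) = [1/512, 1/256)
  'c': [0/1 + 1/64*1/4, 0/1 + 1/64*3/8) = [1/256, 3/512)
  'a': [0/1 + 1/64*3/8, 0/1 + 1/64*1/1) = [3/512, 1/64) <- contains code 63/8192
  emit 'a', narrow to [3/512, 1/64)
Step 4: interval [3/512, 1/64), width = 1/64 - 3/512 = 5/512
  'f': [3/512 + 5/512*0/1, 3/512 + 5/512*1/8) = [3/512, 29/4096)
  'e': [3/512 + 5/512*1/8, 3/512 + 5/512*1/4) = [29/4096, 17/2048) <- contains code 63/8192
  'c': [3/512 + 5/512*1/4, 3/512 + 5/512*3/8) = [17/2048, 39/4096)
  'a': [3/512 + 5/512*3/8, 3/512 + 5/512*1/1) = [39/4096, 1/64)
  emit 'e', narrow to [29/4096, 17/2048)

Answer: 29/4096 17/2048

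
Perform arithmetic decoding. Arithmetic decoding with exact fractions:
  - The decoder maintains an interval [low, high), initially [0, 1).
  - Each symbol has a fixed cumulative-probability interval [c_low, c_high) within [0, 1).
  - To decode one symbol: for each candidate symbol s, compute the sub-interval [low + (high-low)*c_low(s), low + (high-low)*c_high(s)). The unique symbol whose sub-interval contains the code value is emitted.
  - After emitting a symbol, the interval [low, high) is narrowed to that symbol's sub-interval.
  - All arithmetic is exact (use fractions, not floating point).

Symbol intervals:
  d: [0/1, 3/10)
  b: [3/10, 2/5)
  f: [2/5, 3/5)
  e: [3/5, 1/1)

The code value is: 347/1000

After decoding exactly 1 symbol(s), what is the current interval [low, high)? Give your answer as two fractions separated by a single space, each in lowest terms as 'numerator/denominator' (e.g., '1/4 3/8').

Step 1: interval [0/1, 1/1), width = 1/1 - 0/1 = 1/1
  'd': [0/1 + 1/1*0/1, 0/1 + 1/1*3/10) = [0/1, 3/10)
  'b': [0/1 + 1/1*3/10, 0/1 + 1/1*2/5) = [3/10, 2/5) <- contains code 347/1000
  'f': [0/1 + 1/1*2/5, 0/1 + 1/1*3/5) = [2/5, 3/5)
  'e': [0/1 + 1/1*3/5, 0/1 + 1/1*1/1) = [3/5, 1/1)
  emit 'b', narrow to [3/10, 2/5)

Answer: 3/10 2/5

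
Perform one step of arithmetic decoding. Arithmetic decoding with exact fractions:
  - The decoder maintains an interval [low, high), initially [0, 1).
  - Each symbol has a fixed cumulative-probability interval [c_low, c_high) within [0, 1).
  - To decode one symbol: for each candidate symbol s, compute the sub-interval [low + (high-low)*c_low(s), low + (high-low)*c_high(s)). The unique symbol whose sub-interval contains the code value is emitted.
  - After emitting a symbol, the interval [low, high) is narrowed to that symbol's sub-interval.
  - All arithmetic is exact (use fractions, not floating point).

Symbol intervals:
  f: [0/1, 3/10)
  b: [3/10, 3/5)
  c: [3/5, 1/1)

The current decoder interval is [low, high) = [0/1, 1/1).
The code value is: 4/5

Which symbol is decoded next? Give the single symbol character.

Interval width = high − low = 1/1 − 0/1 = 1/1
Scaled code = (code − low) / width = (4/5 − 0/1) / 1/1 = 4/5
  f: [0/1, 3/10) 
  b: [3/10, 3/5) 
  c: [3/5, 1/1) ← scaled code falls here ✓

Answer: c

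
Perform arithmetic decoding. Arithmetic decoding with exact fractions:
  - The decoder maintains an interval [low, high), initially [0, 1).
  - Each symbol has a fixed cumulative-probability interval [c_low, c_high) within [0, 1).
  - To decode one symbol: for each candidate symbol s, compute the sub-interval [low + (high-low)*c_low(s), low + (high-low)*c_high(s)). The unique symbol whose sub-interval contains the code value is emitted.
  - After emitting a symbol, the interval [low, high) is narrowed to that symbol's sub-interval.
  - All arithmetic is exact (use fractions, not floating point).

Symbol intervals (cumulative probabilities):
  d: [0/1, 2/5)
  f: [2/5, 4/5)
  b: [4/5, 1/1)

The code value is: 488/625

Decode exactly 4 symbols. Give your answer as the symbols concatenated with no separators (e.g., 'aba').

Answer: fbfb

Derivation:
Step 1: interval [0/1, 1/1), width = 1/1 - 0/1 = 1/1
  'd': [0/1 + 1/1*0/1, 0/1 + 1/1*2/5) = [0/1, 2/5)
  'f': [0/1 + 1/1*2/5, 0/1 + 1/1*4/5) = [2/5, 4/5) <- contains code 488/625
  'b': [0/1 + 1/1*4/5, 0/1 + 1/1*1/1) = [4/5, 1/1)
  emit 'f', narrow to [2/5, 4/5)
Step 2: interval [2/5, 4/5), width = 4/5 - 2/5 = 2/5
  'd': [2/5 + 2/5*0/1, 2/5 + 2/5*2/5) = [2/5, 14/25)
  'f': [2/5 + 2/5*2/5, 2/5 + 2/5*4/5) = [14/25, 18/25)
  'b': [2/5 + 2/5*4/5, 2/5 + 2/5*1/1) = [18/25, 4/5) <- contains code 488/625
  emit 'b', narrow to [18/25, 4/5)
Step 3: interval [18/25, 4/5), width = 4/5 - 18/25 = 2/25
  'd': [18/25 + 2/25*0/1, 18/25 + 2/25*2/5) = [18/25, 94/125)
  'f': [18/25 + 2/25*2/5, 18/25 + 2/25*4/5) = [94/125, 98/125) <- contains code 488/625
  'b': [18/25 + 2/25*4/5, 18/25 + 2/25*1/1) = [98/125, 4/5)
  emit 'f', narrow to [94/125, 98/125)
Step 4: interval [94/125, 98/125), width = 98/125 - 94/125 = 4/125
  'd': [94/125 + 4/125*0/1, 94/125 + 4/125*2/5) = [94/125, 478/625)
  'f': [94/125 + 4/125*2/5, 94/125 + 4/125*4/5) = [478/625, 486/625)
  'b': [94/125 + 4/125*4/5, 94/125 + 4/125*1/1) = [486/625, 98/125) <- contains code 488/625
  emit 'b', narrow to [486/625, 98/125)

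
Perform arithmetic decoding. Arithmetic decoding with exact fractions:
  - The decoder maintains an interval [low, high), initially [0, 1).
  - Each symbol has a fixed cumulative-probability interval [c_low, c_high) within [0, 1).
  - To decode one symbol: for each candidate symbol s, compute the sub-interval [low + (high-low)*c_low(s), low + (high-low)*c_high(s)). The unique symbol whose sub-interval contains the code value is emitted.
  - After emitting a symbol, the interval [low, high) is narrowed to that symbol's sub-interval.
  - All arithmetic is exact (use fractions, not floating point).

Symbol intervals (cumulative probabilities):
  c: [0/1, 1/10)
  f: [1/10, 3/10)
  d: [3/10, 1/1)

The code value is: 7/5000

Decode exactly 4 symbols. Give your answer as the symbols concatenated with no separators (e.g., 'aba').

Step 1: interval [0/1, 1/1), width = 1/1 - 0/1 = 1/1
  'c': [0/1 + 1/1*0/1, 0/1 + 1/1*1/10) = [0/1, 1/10) <- contains code 7/5000
  'f': [0/1 + 1/1*1/10, 0/1 + 1/1*3/10) = [1/10, 3/10)
  'd': [0/1 + 1/1*3/10, 0/1 + 1/1*1/1) = [3/10, 1/1)
  emit 'c', narrow to [0/1, 1/10)
Step 2: interval [0/1, 1/10), width = 1/10 - 0/1 = 1/10
  'c': [0/1 + 1/10*0/1, 0/1 + 1/10*1/10) = [0/1, 1/100) <- contains code 7/5000
  'f': [0/1 + 1/10*1/10, 0/1 + 1/10*3/10) = [1/100, 3/100)
  'd': [0/1 + 1/10*3/10, 0/1 + 1/10*1/1) = [3/100, 1/10)
  emit 'c', narrow to [0/1, 1/100)
Step 3: interval [0/1, 1/100), width = 1/100 - 0/1 = 1/100
  'c': [0/1 + 1/100*0/1, 0/1 + 1/100*1/10) = [0/1, 1/1000)
  'f': [0/1 + 1/100*1/10, 0/1 + 1/100*3/10) = [1/1000, 3/1000) <- contains code 7/5000
  'd': [0/1 + 1/100*3/10, 0/1 + 1/100*1/1) = [3/1000, 1/100)
  emit 'f', narrow to [1/1000, 3/1000)
Step 4: interval [1/1000, 3/1000), width = 3/1000 - 1/1000 = 1/500
  'c': [1/1000 + 1/500*0/1, 1/1000 + 1/500*1/10) = [1/1000, 3/2500)
  'f': [1/1000 + 1/500*1/10, 1/1000 + 1/500*3/10) = [3/2500, 1/625) <- contains code 7/5000
  'd': [1/1000 + 1/500*3/10, 1/1000 + 1/500*1/1) = [1/625, 3/1000)
  emit 'f', narrow to [3/2500, 1/625)

Answer: ccff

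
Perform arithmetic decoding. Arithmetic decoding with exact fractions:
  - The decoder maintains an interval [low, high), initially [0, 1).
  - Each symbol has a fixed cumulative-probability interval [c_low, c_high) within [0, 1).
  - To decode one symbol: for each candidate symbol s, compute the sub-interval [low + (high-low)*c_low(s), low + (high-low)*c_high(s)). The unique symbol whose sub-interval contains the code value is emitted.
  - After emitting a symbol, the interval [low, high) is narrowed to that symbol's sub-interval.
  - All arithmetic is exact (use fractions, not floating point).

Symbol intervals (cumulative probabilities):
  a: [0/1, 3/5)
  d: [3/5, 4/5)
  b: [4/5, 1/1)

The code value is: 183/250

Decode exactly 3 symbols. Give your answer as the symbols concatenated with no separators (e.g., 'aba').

Step 1: interval [0/1, 1/1), width = 1/1 - 0/1 = 1/1
  'a': [0/1 + 1/1*0/1, 0/1 + 1/1*3/5) = [0/1, 3/5)
  'd': [0/1 + 1/1*3/5, 0/1 + 1/1*4/5) = [3/5, 4/5) <- contains code 183/250
  'b': [0/1 + 1/1*4/5, 0/1 + 1/1*1/1) = [4/5, 1/1)
  emit 'd', narrow to [3/5, 4/5)
Step 2: interval [3/5, 4/5), width = 4/5 - 3/5 = 1/5
  'a': [3/5 + 1/5*0/1, 3/5 + 1/5*3/5) = [3/5, 18/25)
  'd': [3/5 + 1/5*3/5, 3/5 + 1/5*4/5) = [18/25, 19/25) <- contains code 183/250
  'b': [3/5 + 1/5*4/5, 3/5 + 1/5*1/1) = [19/25, 4/5)
  emit 'd', narrow to [18/25, 19/25)
Step 3: interval [18/25, 19/25), width = 19/25 - 18/25 = 1/25
  'a': [18/25 + 1/25*0/1, 18/25 + 1/25*3/5) = [18/25, 93/125) <- contains code 183/250
  'd': [18/25 + 1/25*3/5, 18/25 + 1/25*4/5) = [93/125, 94/125)
  'b': [18/25 + 1/25*4/5, 18/25 + 1/25*1/1) = [94/125, 19/25)
  emit 'a', narrow to [18/25, 93/125)

Answer: dda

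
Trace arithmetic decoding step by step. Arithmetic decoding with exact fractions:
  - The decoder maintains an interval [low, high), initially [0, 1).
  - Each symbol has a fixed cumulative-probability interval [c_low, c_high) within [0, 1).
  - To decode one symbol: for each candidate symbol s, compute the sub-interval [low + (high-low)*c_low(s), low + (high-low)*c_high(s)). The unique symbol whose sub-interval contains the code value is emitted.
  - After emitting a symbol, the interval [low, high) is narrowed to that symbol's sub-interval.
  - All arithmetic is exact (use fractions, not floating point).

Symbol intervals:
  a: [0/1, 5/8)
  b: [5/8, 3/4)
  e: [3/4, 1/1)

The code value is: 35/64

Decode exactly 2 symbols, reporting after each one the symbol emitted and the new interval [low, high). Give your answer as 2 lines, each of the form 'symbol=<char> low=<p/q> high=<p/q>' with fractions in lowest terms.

Step 1: interval [0/1, 1/1), width = 1/1 - 0/1 = 1/1
  'a': [0/1 + 1/1*0/1, 0/1 + 1/1*5/8) = [0/1, 5/8) <- contains code 35/64
  'b': [0/1 + 1/1*5/8, 0/1 + 1/1*3/4) = [5/8, 3/4)
  'e': [0/1 + 1/1*3/4, 0/1 + 1/1*1/1) = [3/4, 1/1)
  emit 'a', narrow to [0/1, 5/8)
Step 2: interval [0/1, 5/8), width = 5/8 - 0/1 = 5/8
  'a': [0/1 + 5/8*0/1, 0/1 + 5/8*5/8) = [0/1, 25/64)
  'b': [0/1 + 5/8*5/8, 0/1 + 5/8*3/4) = [25/64, 15/32)
  'e': [0/1 + 5/8*3/4, 0/1 + 5/8*1/1) = [15/32, 5/8) <- contains code 35/64
  emit 'e', narrow to [15/32, 5/8)

Answer: symbol=a low=0/1 high=5/8
symbol=e low=15/32 high=5/8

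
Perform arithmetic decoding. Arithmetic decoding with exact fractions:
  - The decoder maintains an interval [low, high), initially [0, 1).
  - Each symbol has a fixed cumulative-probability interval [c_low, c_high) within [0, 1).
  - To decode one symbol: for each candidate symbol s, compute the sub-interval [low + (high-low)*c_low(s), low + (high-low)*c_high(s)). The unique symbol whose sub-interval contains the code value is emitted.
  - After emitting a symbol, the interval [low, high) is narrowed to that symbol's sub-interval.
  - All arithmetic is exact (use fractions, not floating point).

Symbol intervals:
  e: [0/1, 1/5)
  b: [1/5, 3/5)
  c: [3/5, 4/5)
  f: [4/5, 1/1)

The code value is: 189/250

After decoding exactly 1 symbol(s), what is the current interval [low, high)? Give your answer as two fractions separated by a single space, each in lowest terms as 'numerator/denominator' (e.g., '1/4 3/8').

Answer: 3/5 4/5

Derivation:
Step 1: interval [0/1, 1/1), width = 1/1 - 0/1 = 1/1
  'e': [0/1 + 1/1*0/1, 0/1 + 1/1*1/5) = [0/1, 1/5)
  'b': [0/1 + 1/1*1/5, 0/1 + 1/1*3/5) = [1/5, 3/5)
  'c': [0/1 + 1/1*3/5, 0/1 + 1/1*4/5) = [3/5, 4/5) <- contains code 189/250
  'f': [0/1 + 1/1*4/5, 0/1 + 1/1*1/1) = [4/5, 1/1)
  emit 'c', narrow to [3/5, 4/5)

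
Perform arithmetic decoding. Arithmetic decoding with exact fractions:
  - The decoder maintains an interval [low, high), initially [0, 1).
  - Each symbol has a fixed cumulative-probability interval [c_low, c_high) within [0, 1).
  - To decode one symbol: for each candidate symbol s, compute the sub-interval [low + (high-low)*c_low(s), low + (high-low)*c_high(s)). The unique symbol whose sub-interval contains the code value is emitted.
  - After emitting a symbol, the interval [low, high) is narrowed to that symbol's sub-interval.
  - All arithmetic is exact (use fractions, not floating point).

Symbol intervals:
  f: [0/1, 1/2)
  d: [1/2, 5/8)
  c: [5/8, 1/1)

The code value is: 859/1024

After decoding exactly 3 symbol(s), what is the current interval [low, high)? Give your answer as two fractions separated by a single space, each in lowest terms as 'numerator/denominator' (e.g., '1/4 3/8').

Answer: 107/128 431/512

Derivation:
Step 1: interval [0/1, 1/1), width = 1/1 - 0/1 = 1/1
  'f': [0/1 + 1/1*0/1, 0/1 + 1/1*1/2) = [0/1, 1/2)
  'd': [0/1 + 1/1*1/2, 0/1 + 1/1*5/8) = [1/2, 5/8)
  'c': [0/1 + 1/1*5/8, 0/1 + 1/1*1/1) = [5/8, 1/1) <- contains code 859/1024
  emit 'c', narrow to [5/8, 1/1)
Step 2: interval [5/8, 1/1), width = 1/1 - 5/8 = 3/8
  'f': [5/8 + 3/8*0/1, 5/8 + 3/8*1/2) = [5/8, 13/16)
  'd': [5/8 + 3/8*1/2, 5/8 + 3/8*5/8) = [13/16, 55/64) <- contains code 859/1024
  'c': [5/8 + 3/8*5/8, 5/8 + 3/8*1/1) = [55/64, 1/1)
  emit 'd', narrow to [13/16, 55/64)
Step 3: interval [13/16, 55/64), width = 55/64 - 13/16 = 3/64
  'f': [13/16 + 3/64*0/1, 13/16 + 3/64*1/2) = [13/16, 107/128)
  'd': [13/16 + 3/64*1/2, 13/16 + 3/64*5/8) = [107/128, 431/512) <- contains code 859/1024
  'c': [13/16 + 3/64*5/8, 13/16 + 3/64*1/1) = [431/512, 55/64)
  emit 'd', narrow to [107/128, 431/512)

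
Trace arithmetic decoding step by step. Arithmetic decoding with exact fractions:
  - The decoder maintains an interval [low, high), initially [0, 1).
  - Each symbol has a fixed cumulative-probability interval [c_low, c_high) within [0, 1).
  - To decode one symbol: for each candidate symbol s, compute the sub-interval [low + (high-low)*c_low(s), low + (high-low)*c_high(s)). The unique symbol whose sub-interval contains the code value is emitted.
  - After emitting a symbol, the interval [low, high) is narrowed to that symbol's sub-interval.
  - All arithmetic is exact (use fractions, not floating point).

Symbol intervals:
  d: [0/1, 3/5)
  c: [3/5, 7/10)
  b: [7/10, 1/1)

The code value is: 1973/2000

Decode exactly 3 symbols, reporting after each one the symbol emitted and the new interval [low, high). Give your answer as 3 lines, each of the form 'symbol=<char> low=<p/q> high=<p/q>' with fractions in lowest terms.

Answer: symbol=b low=7/10 high=1/1
symbol=b low=91/100 high=1/1
symbol=b low=973/1000 high=1/1

Derivation:
Step 1: interval [0/1, 1/1), width = 1/1 - 0/1 = 1/1
  'd': [0/1 + 1/1*0/1, 0/1 + 1/1*3/5) = [0/1, 3/5)
  'c': [0/1 + 1/1*3/5, 0/1 + 1/1*7/10) = [3/5, 7/10)
  'b': [0/1 + 1/1*7/10, 0/1 + 1/1*1/1) = [7/10, 1/1) <- contains code 1973/2000
  emit 'b', narrow to [7/10, 1/1)
Step 2: interval [7/10, 1/1), width = 1/1 - 7/10 = 3/10
  'd': [7/10 + 3/10*0/1, 7/10 + 3/10*3/5) = [7/10, 22/25)
  'c': [7/10 + 3/10*3/5, 7/10 + 3/10*7/10) = [22/25, 91/100)
  'b': [7/10 + 3/10*7/10, 7/10 + 3/10*1/1) = [91/100, 1/1) <- contains code 1973/2000
  emit 'b', narrow to [91/100, 1/1)
Step 3: interval [91/100, 1/1), width = 1/1 - 91/100 = 9/100
  'd': [91/100 + 9/100*0/1, 91/100 + 9/100*3/5) = [91/100, 241/250)
  'c': [91/100 + 9/100*3/5, 91/100 + 9/100*7/10) = [241/250, 973/1000)
  'b': [91/100 + 9/100*7/10, 91/100 + 9/100*1/1) = [973/1000, 1/1) <- contains code 1973/2000
  emit 'b', narrow to [973/1000, 1/1)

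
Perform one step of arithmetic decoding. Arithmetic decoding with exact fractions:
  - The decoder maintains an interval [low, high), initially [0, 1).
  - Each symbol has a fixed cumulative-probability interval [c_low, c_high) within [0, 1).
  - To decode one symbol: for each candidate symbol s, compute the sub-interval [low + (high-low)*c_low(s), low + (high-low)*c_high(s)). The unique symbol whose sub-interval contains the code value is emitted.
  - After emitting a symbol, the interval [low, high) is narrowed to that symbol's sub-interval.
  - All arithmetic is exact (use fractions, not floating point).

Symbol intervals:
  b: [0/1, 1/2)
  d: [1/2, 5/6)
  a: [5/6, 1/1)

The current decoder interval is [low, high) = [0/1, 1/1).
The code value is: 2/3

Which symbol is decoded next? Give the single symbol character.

Answer: d

Derivation:
Interval width = high − low = 1/1 − 0/1 = 1/1
Scaled code = (code − low) / width = (2/3 − 0/1) / 1/1 = 2/3
  b: [0/1, 1/2) 
  d: [1/2, 5/6) ← scaled code falls here ✓
  a: [5/6, 1/1) 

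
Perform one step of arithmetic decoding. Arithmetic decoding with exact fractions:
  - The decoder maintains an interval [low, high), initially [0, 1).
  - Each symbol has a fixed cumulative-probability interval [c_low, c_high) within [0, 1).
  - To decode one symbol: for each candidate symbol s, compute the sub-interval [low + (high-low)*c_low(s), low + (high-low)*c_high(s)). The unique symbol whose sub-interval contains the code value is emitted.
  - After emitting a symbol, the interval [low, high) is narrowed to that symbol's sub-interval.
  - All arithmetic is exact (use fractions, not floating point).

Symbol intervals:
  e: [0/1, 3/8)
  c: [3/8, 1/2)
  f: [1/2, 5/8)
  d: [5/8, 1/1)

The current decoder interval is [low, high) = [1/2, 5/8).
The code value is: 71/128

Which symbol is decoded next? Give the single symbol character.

Answer: c

Derivation:
Interval width = high − low = 5/8 − 1/2 = 1/8
Scaled code = (code − low) / width = (71/128 − 1/2) / 1/8 = 7/16
  e: [0/1, 3/8) 
  c: [3/8, 1/2) ← scaled code falls here ✓
  f: [1/2, 5/8) 
  d: [5/8, 1/1) 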